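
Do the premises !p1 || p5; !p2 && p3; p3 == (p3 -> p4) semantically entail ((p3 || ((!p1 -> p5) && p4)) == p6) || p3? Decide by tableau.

Yes

Initial set: {(!p1 || p5); (!p2 && p3); (p3 == (p3 -> p4)); !(((p3 || ((!p1 -> p5) && p4)) == p6) || p3)}.
(!p2 && p3): α-rule — add !p2, p3.
!(((p3 || ((!p1 -> p5) && p4)) == p6) || p3): α-rule — add !((p3 || ((!p1 -> p5) && p4)) == p6), !p3.
× closes — contains both p3 and !p3.
All 1 branch closes.
Every branch closed, so the premises entail the conclusion.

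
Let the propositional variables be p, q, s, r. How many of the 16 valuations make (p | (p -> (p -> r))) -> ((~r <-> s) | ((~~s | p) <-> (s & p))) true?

Initial set: {((p | (p -> (p -> r))) -> ((~r <-> s) | ((~~s | p) <-> (s & p))))}.
((p | (p -> (p -> r))) -> ((~r <-> s) | ((~~s | p) <-> (s & p)))): β-rule — branch into ~(p | (p -> (p -> r)))  //  ((~r <-> s) | ((~~s | p) <-> (s & p))).
  branch 1 (add ~(p | (p -> (p -> r)))):
    ~(p | (p -> (p -> r))): α-rule — add ~p, ~(p -> (p -> r)).
    ~(p -> (p -> r)): α-rule — add p, ~(p -> r).
    × closes — contains both p and ~p.
  branch 2 (add ((~r <-> s) | ((~~s | p) <-> (s & p)))):
    ((~r <-> s) | ((~~s | p) <-> (s & p))): β-rule — branch into (~r <-> s)  //  ((~~s | p) <-> (s & p)).
      branch 2.1 (add (~r <-> s)):
        (~r <-> s): β-rule — branch into ~r, s  //  ~~r, ~s.
          branch 2.1.1 (add ~r, s):
            ○ open, literals {r=false, s=true}.
          branch 2.1.2 (add ~~r, ~s):
            ○ open, literals {r=true, s=false}.
      branch 2.2 (add ((~~s | p) <-> (s & p))):
        ((~~s | p) <-> (s & p)): β-rule — branch into (~~s | p), (s & p)  //  ~(~~s | p), ~(s & p).
          branch 2.2.1 (add (~~s | p), (s & p)):
            (s & p): α-rule — add s, p.
            (~~s | p): β-rule — branch into ~~s  //  p.
              branch 2.2.1.1 (add ~~s):
                ~~s: drop double negation, giving s.
                ○ open, literals {p=true, s=true}.
              branch 2.2.1.2 (add p):
                ○ open, literals {p=true, s=true}.
          branch 2.2.2 (add ~(~~s | p), ~(s & p)):
            ~(~~s | p): α-rule — add ~~~s, ~p.
            ~~~s: drop double negation, giving ~s.
            ~(s & p): β-rule — branch into ~s  //  ~p.
              branch 2.2.2.1 (add ~s):
                ○ open, literals {p=false, s=false}.
              branch 2.2.2.2 (add ~p):
                ○ open, literals {p=false, s=false}.
1 branch closed, 6 open.
Each open branch fixes some atoms; the unmentioned ones are free. Counting distinct full assignments: branch {r=false, s=true} (p, q) contributes 4 new; branch {r=true, s=false} (p, q) contributes 4 new; branch {p=true, s=true} (q, r) contributes 2 new; branch {p=true, s=true} (q, r) contributes 0 new; branch {p=false, s=false} (q, r) contributes 2 new; branch {p=false, s=false} (q, r) contributes 0 new. Total: 12.

12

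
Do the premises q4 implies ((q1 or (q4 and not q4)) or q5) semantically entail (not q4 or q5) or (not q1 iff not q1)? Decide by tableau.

Initial set: {(q4 implies ((q1 or (q4 and not q4)) or q5)); not ((not q4 or q5) or (not q1 iff not q1))}.
not ((not q4 or q5) or (not q1 iff not q1)): α-rule — add not (not q4 or q5), not (not q1 iff not q1).
not (not q4 or q5): α-rule — add not not q4, not q5.
(q4 implies ((q1 or (q4 and not q4)) or q5)): β-rule — branch into not q4  //  ((q1 or (q4 and not q4)) or q5).
  branch 1 (add not q4):
    × closes — contains both q4 and not q4.
  branch 2 (add ((q1 or (q4 and not q4)) or q5)):
    not (not q1 iff not q1): β-rule — branch into not q1, not not q1  //  not not q1, not q1.
      branch 2.1 (add not q1, not not q1):
        × closes — contains both q1 and not q1.
      branch 2.2 (add not not q1, not q1):
        × closes — contains both q1 and not q1.
All 3 branches close.
Every branch closed, so the premises entail the conclusion.

Yes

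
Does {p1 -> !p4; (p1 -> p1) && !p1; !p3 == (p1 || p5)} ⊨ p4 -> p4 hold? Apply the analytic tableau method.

Yes

Initial set: {(p1 -> !p4); ((p1 -> p1) && !p1); (!p3 == (p1 || p5)); !(p4 -> p4)}.
((p1 -> p1) && !p1): α-rule — add (p1 -> p1), !p1.
!(p4 -> p4): α-rule — add p4, !p4.
× closes — contains both p4 and !p4.
All 1 branch closes.
Every branch closed, so the premises entail the conclusion.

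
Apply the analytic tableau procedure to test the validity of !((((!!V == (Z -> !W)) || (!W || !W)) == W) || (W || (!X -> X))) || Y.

Not valid

Assume the negation and expand:
Initial set: {!(!((((!!V == (Z -> !W)) || (!W || !W)) == W) || (W || (!X -> X))) || Y)}.
!(!((((!!V == (Z -> !W)) || (!W || !W)) == W) || (W || (!X -> X))) || Y): α-rule — add !!((((!!V == (Z -> !W)) || (!W || !W)) == W) || (W || (!X -> X))), !Y.
!!((((!!V == (Z -> !W)) || (!W || !W)) == W) || (W || (!X -> X))): β-rule — branch into (((!!V == (Z -> !W)) || (!W || !W)) == W)  //  (W || (!X -> X)).
  branch 1 (add (((!!V == (Z -> !W)) || (!W || !W)) == W)):
    (((!!V == (Z -> !W)) || (!W || !W)) == W): β-rule — branch into ((!!V == (Z -> !W)) || (!W || !W)), W  //  !((!!V == (Z -> !W)) || (!W || !W)), !W.
      branch 1.1 (add ((!!V == (Z -> !W)) || (!W || !W)), W):
        ((!!V == (Z -> !W)) || (!W || !W)): β-rule — branch into (!!V == (Z -> !W))  //  (!W || !W).
          branch 1.1.1 (add (!!V == (Z -> !W))):
            (!!V == (Z -> !W)): β-rule — branch into !!V, (Z -> !W)  //  !!!V, !(Z -> !W).
              branch 1.1.1.1 (add !!V, (Z -> !W)):
                !!V: drop double negation, giving V.
                (Z -> !W): β-rule — branch into !Z  //  !W.
                  branch 1.1.1.1.1 (add !Z):
                    ○ open, literals {V=1, W=1, Y=0, Z=0}.
                  branch 1.1.1.1.2 (add !W):
                    × closes — contains both W and !W.
              branch 1.1.1.2 (add !!!V, !(Z -> !W)):
                !!!V: drop double negation, giving !V.
                !(Z -> !W): α-rule — add Z, !!W.
                ○ open, literals {V=0, W=1, Y=0, Z=1}.
          branch 1.1.2 (add (!W || !W)):
            (!W || !W): β-rule — branch into !W  //  !W.
              branch 1.1.2.1 (add !W):
                × closes — contains both W and !W.
              branch 1.1.2.2 (add !W):
                × closes — contains both W and !W.
      branch 1.2 (add !((!!V == (Z -> !W)) || (!W || !W)), !W):
        !((!!V == (Z -> !W)) || (!W || !W)): α-rule — add !(!!V == (Z -> !W)), !(!W || !W).
        !(!W || !W): α-rule — add !!W, !!W.
        × closes — contains both W and !W.
  branch 2 (add (W || (!X -> X))):
    (W || (!X -> X)): β-rule — branch into W  //  (!X -> X).
      branch 2.1 (add W):
        ○ open, literals {W=1, Y=0}.
      branch 2.2 (add (!X -> X)):
        (!X -> X): β-rule — branch into !!X  //  X.
          branch 2.2.1 (add !!X):
            ○ open, literals {X=1, Y=0}.
          branch 2.2.2 (add X):
            ○ open, literals {X=1, Y=0}.
4 branches closed, 5 open.
An open branch gives a countermodel: V=1, W=1, Y=0, Z=0 (unmentioned atoms arbitrary); under it the original formula is false.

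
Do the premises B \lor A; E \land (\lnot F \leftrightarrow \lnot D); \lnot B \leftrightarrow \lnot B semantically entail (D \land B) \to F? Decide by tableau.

Yes

Initial set: {T (B \lor A); T (E \land (\lnot F \leftrightarrow \lnot D)); T (\lnot B \leftrightarrow \lnot B); F ((D \land B) \to F)}.
T (E \land (\lnot F \leftrightarrow \lnot D)): α-rule — add T E, T (\lnot F \leftrightarrow \lnot D).
F ((D \land B) \to F): α-rule — add T (D \land B), F F.
T (D \land B): α-rule — add T D, T B.
T (B \lor A): β-rule — branch into T B  //  T A.
  branch 1 (add T B):
    T (\lnot B \leftrightarrow \lnot B): β-rule — branch into T \lnot B, T \lnot B  //  F \lnot B, F \lnot B.
      branch 1.1 (add T \lnot B, T \lnot B):
        × closes — contains both B and \lnot B.
      branch 1.2 (add F \lnot B, F \lnot B):
        T (\lnot F \leftrightarrow \lnot D): β-rule — branch into T \lnot F, T \lnot D  //  F \lnot F, F \lnot D.
          branch 1.2.1 (add T \lnot F, T \lnot D):
            × closes — contains both D and \lnot D.
          branch 1.2.2 (add F \lnot F, F \lnot D):
            × closes — contains both F and \lnot F.
  branch 2 (add T A):
    T (\lnot B \leftrightarrow \lnot B): β-rule — branch into T \lnot B, T \lnot B  //  F \lnot B, F \lnot B.
      branch 2.1 (add T \lnot B, T \lnot B):
        × closes — contains both B and \lnot B.
      branch 2.2 (add F \lnot B, F \lnot B):
        T (\lnot F \leftrightarrow \lnot D): β-rule — branch into T \lnot F, T \lnot D  //  F \lnot F, F \lnot D.
          branch 2.2.1 (add T \lnot F, T \lnot D):
            × closes — contains both D and \lnot D.
          branch 2.2.2 (add F \lnot F, F \lnot D):
            × closes — contains both F and \lnot F.
All 6 branches close.
Every branch closed, so the premises entail the conclusion.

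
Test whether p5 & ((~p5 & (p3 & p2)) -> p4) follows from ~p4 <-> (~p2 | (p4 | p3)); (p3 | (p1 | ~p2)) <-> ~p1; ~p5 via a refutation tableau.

No

Initial set: {(~p4 <-> (~p2 | (p4 | p3))); ((p3 | (p1 | ~p2)) <-> ~p1); ~p5; ~(p5 & ((~p5 & (p3 & p2)) -> p4))}.
(~p4 <-> (~p2 | (p4 | p3))): β-rule — branch into ~p4, (~p2 | (p4 | p3))  //  ~~p4, ~(~p2 | (p4 | p3)).
  branch 1 (add ~p4, (~p2 | (p4 | p3))):
    ((p3 | (p1 | ~p2)) <-> ~p1): β-rule — branch into (p3 | (p1 | ~p2)), ~p1  //  ~(p3 | (p1 | ~p2)), ~~p1.
      branch 1.1 (add (p3 | (p1 | ~p2)), ~p1):
        ~(p5 & ((~p5 & (p3 & p2)) -> p4)): β-rule — branch into ~p5  //  ~((~p5 & (p3 & p2)) -> p4).
          branch 1.1.1 (add ~p5):
            (~p2 | (p4 | p3)): β-rule — branch into ~p2  //  (p4 | p3).
              branch 1.1.1.1 (add ~p2):
                (p3 | (p1 | ~p2)): β-rule — branch into p3  //  (p1 | ~p2).
                  branch 1.1.1.1.1 (add p3):
                    ○ open, literals {p1=F, p2=F, p3=T, p4=F, p5=F}.
                  branch 1.1.1.1.2 (add (p1 | ~p2)):
                    (p1 | ~p2): β-rule — branch into p1  //  ~p2.
                      branch 1.1.1.1.2.1 (add p1):
                        × closes — contains both p1 and ~p1.
                      branch 1.1.1.1.2.2 (add ~p2):
                        ○ open, literals {p1=F, p2=F, p4=F, p5=F}.
              branch 1.1.1.2 (add (p4 | p3)):
                (p3 | (p1 | ~p2)): β-rule — branch into p3  //  (p1 | ~p2).
                  branch 1.1.1.2.1 (add p3):
                    (p4 | p3): β-rule — branch into p4  //  p3.
                      branch 1.1.1.2.1.1 (add p4):
                        × closes — contains both p4 and ~p4.
                      branch 1.1.1.2.1.2 (add p3):
                        ○ open, literals {p1=F, p3=T, p4=F, p5=F}.
                  branch 1.1.1.2.2 (add (p1 | ~p2)):
                    (p4 | p3): β-rule — branch into p4  //  p3.
                      branch 1.1.1.2.2.1 (add p4):
                        × closes — contains both p4 and ~p4.
                      branch 1.1.1.2.2.2 (add p3):
                        (p1 | ~p2): β-rule — branch into p1  //  ~p2.
                          branch 1.1.1.2.2.2.1 (add p1):
                            × closes — contains both p1 and ~p1.
                          branch 1.1.1.2.2.2.2 (add ~p2):
                            ○ open, literals {p1=F, p2=F, p3=T, p4=F, p5=F}.
          branch 1.1.2 (add ~((~p5 & (p3 & p2)) -> p4)):
            ~((~p5 & (p3 & p2)) -> p4): α-rule — add (~p5 & (p3 & p2)), ~p4.
            (~p5 & (p3 & p2)): α-rule — add ~p5, (p3 & p2).
            (p3 & p2): α-rule — add p3, p2.
            (~p2 | (p4 | p3)): β-rule — branch into ~p2  //  (p4 | p3).
              branch 1.1.2.1 (add ~p2):
                × closes — contains both p2 and ~p2.
              branch 1.1.2.2 (add (p4 | p3)):
                (p3 | (p1 | ~p2)): β-rule — branch into p3  //  (p1 | ~p2).
                  branch 1.1.2.2.1 (add p3):
                    (p4 | p3): β-rule — branch into p4  //  p3.
                      branch 1.1.2.2.1.1 (add p4):
                        × closes — contains both p4 and ~p4.
                      branch 1.1.2.2.1.2 (add p3):
                        ○ open, literals {p1=F, p2=T, p3=T, p4=F, p5=F}.
                  branch 1.1.2.2.2 (add (p1 | ~p2)):
                    (p4 | p3): β-rule — branch into p4  //  p3.
                      branch 1.1.2.2.2.1 (add p4):
                        × closes — contains both p4 and ~p4.
                      branch 1.1.2.2.2.2 (add p3):
                        (p1 | ~p2): β-rule — branch into p1  //  ~p2.
                          branch 1.1.2.2.2.2.1 (add p1):
                            × closes — contains both p1 and ~p1.
                          branch 1.1.2.2.2.2.2 (add ~p2):
                            × closes — contains both p2 and ~p2.
      branch 1.2 (add ~(p3 | (p1 | ~p2)), ~~p1):
        ~(p3 | (p1 | ~p2)): α-rule — add ~p3, ~(p1 | ~p2).
        ~(p1 | ~p2): α-rule — add ~p1, ~~p2.
        × closes — contains both p1 and ~p1.
  branch 2 (add ~~p4, ~(~p2 | (p4 | p3))):
    ~(~p2 | (p4 | p3)): α-rule — add ~~p2, ~(p4 | p3).
    ~(p4 | p3): α-rule — add ~p4, ~p3.
    × closes — contains both p4 and ~p4.
11 branches closed, 5 open.
An open branch gives a countermodel: p1=F, p2=F, p3=T, p4=F, p5=F (unmentioned atoms arbitrary); the premises hold there but the conclusion fails.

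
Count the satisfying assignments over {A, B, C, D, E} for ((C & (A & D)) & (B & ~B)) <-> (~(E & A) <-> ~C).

16

Initial set: {T (((C & (A & D)) & (B & ~B)) <-> (~(E & A) <-> ~C))}.
T (((C & (A & D)) & (B & ~B)) <-> (~(E & A) <-> ~C)): β-rule — branch into T ((C & (A & D)) & (B & ~B)), T (~(E & A) <-> ~C)  //  F ((C & (A & D)) & (B & ~B)), F (~(E & A) <-> ~C).
  branch 1 (add T ((C & (A & D)) & (B & ~B)), T (~(E & A) <-> ~C)):
    T ((C & (A & D)) & (B & ~B)): α-rule — add T (C & (A & D)), T (B & ~B).
    T (C & (A & D)): α-rule — add T C, T (A & D).
    T (B & ~B): α-rule — add T B, T ~B.
    × closes — contains both B and ~B.
  branch 2 (add F ((C & (A & D)) & (B & ~B)), F (~(E & A) <-> ~C)):
    F ((C & (A & D)) & (B & ~B)): β-rule — branch into F (C & (A & D))  //  F (B & ~B).
      branch 2.1 (add F (C & (A & D))):
        F (~(E & A) <-> ~C): β-rule — branch into T ~(E & A), F ~C  //  F ~(E & A), T ~C.
          branch 2.1.1 (add T ~(E & A), F ~C):
            F (C & (A & D)): β-rule — branch into F C  //  F (A & D).
              branch 2.1.1.1 (add F C):
                × closes — contains both C and ~C.
              branch 2.1.1.2 (add F (A & D)):
                T ~(E & A): β-rule — branch into F E  //  F A.
                  branch 2.1.1.2.1 (add F E):
                    F (A & D): β-rule — branch into F A  //  F D.
                      branch 2.1.1.2.1.1 (add F A):
                        ○ open, literals {A=0, C=1, E=0}.
                      branch 2.1.1.2.1.2 (add F D):
                        ○ open, literals {C=1, D=0, E=0}.
                  branch 2.1.1.2.2 (add F A):
                    F (A & D): β-rule — branch into F A  //  F D.
                      branch 2.1.1.2.2.1 (add F A):
                        ○ open, literals {A=0, C=1}.
                      branch 2.1.1.2.2.2 (add F D):
                        ○ open, literals {A=0, C=1, D=0}.
          branch 2.1.2 (add F ~(E & A), T ~C):
            F ~(E & A): α-rule — add T E, T A.
            F (C & (A & D)): β-rule — branch into F C  //  F (A & D).
              branch 2.1.2.1 (add F C):
                ○ open, literals {A=1, C=0, E=1}.
              branch 2.1.2.2 (add F (A & D)):
                F (A & D): β-rule — branch into F A  //  F D.
                  branch 2.1.2.2.1 (add F A):
                    × closes — contains both A and ~A.
                  branch 2.1.2.2.2 (add F D):
                    ○ open, literals {A=1, C=0, D=0, E=1}.
      branch 2.2 (add F (B & ~B)):
        F (~(E & A) <-> ~C): β-rule — branch into T ~(E & A), F ~C  //  F ~(E & A), T ~C.
          branch 2.2.1 (add T ~(E & A), F ~C):
            F (B & ~B): β-rule — branch into F B  //  F ~B.
              branch 2.2.1.1 (add F B):
                T ~(E & A): β-rule — branch into F E  //  F A.
                  branch 2.2.1.1.1 (add F E):
                    ○ open, literals {B=0, C=1, E=0}.
                  branch 2.2.1.1.2 (add F A):
                    ○ open, literals {A=0, B=0, C=1}.
              branch 2.2.1.2 (add F ~B):
                T ~(E & A): β-rule — branch into F E  //  F A.
                  branch 2.2.1.2.1 (add F E):
                    ○ open, literals {B=1, C=1, E=0}.
                  branch 2.2.1.2.2 (add F A):
                    ○ open, literals {A=0, B=1, C=1}.
          branch 2.2.2 (add F ~(E & A), T ~C):
            F ~(E & A): α-rule — add T E, T A.
            F (B & ~B): β-rule — branch into F B  //  F ~B.
              branch 2.2.2.1 (add F B):
                ○ open, literals {A=1, B=0, C=0, E=1}.
              branch 2.2.2.2 (add F ~B):
                ○ open, literals {A=1, B=1, C=0, E=1}.
3 branches closed, 12 open.
Each open branch fixes some atoms; the unmentioned ones are free. Counting distinct full assignments: branch {A=0, C=1, E=0} (B, D) contributes 4 new; branch {C=1, D=0, E=0} (A, B) contributes 2 new; branch {A=0, C=1} (B, D, E) contributes 4 new; branch {A=0, C=1, D=0} (B, E) contributes 0 new; branch {A=1, C=0, E=1} (B, D) contributes 4 new; branch {A=1, C=0, D=0, E=1} (B) contributes 0 new; branch {B=0, C=1, E=0} (A, D) contributes 1 new; branch {A=0, B=0, C=1} (D, E) contributes 0 new; branch {B=1, C=1, E=0} (A, D) contributes 1 new; branch {A=0, B=1, C=1} (D, E) contributes 0 new; branch {A=1, B=0, C=0, E=1} (D) contributes 0 new; branch {A=1, B=1, C=0, E=1} (D) contributes 0 new. Total: 16.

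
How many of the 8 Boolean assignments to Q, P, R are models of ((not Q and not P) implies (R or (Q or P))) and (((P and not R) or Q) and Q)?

4

Initial set: {(((not Q and not P) implies (R or (Q or P))) and (((P and not R) or Q) and Q))}.
(((not Q and not P) implies (R or (Q or P))) and (((P and not R) or Q) and Q)): α-rule — add ((not Q and not P) implies (R or (Q or P))), (((P and not R) or Q) and Q).
(((P and not R) or Q) and Q): α-rule — add ((P and not R) or Q), Q.
((not Q and not P) implies (R or (Q or P))): β-rule — branch into not (not Q and not P)  //  (R or (Q or P)).
  branch 1 (add not (not Q and not P)):
    ((P and not R) or Q): β-rule — branch into (P and not R)  //  Q.
      branch 1.1 (add (P and not R)):
        (P and not R): α-rule — add P, not R.
        not (not Q and not P): β-rule — branch into not not Q  //  not not P.
          branch 1.1.1 (add not not Q):
            ○ open, literals {P=T, Q=T, R=F}.
          branch 1.1.2 (add not not P):
            ○ open, literals {P=T, Q=T, R=F}.
      branch 1.2 (add Q):
        not (not Q and not P): β-rule — branch into not not Q  //  not not P.
          branch 1.2.1 (add not not Q):
            ○ open, literals {Q=T}.
          branch 1.2.2 (add not not P):
            ○ open, literals {P=T, Q=T}.
  branch 2 (add (R or (Q or P))):
    ((P and not R) or Q): β-rule — branch into (P and not R)  //  Q.
      branch 2.1 (add (P and not R)):
        (P and not R): α-rule — add P, not R.
        (R or (Q or P)): β-rule — branch into R  //  (Q or P).
          branch 2.1.1 (add R):
            × closes — contains both R and not R.
          branch 2.1.2 (add (Q or P)):
            (Q or P): β-rule — branch into Q  //  P.
              branch 2.1.2.1 (add Q):
                ○ open, literals {P=T, Q=T, R=F}.
              branch 2.1.2.2 (add P):
                ○ open, literals {P=T, Q=T, R=F}.
      branch 2.2 (add Q):
        (R or (Q or P)): β-rule — branch into R  //  (Q or P).
          branch 2.2.1 (add R):
            ○ open, literals {Q=T, R=T}.
          branch 2.2.2 (add (Q or P)):
            (Q or P): β-rule — branch into Q  //  P.
              branch 2.2.2.1 (add Q):
                ○ open, literals {Q=T}.
              branch 2.2.2.2 (add P):
                ○ open, literals {P=T, Q=T}.
1 branch closed, 9 open.
Each open branch fixes some atoms; the unmentioned ones are free. Counting distinct full assignments: branch {P=T, Q=T, R=F} (none free) contributes 1 new; branch {P=T, Q=T, R=F} (none free) contributes 0 new; branch {Q=T} (P, R) contributes 3 new; branch {P=T, Q=T} (R) contributes 0 new; branch {P=T, Q=T, R=F} (none free) contributes 0 new; branch {P=T, Q=T, R=F} (none free) contributes 0 new; branch {Q=T, R=T} (P) contributes 0 new; branch {Q=T} (P, R) contributes 0 new; branch {P=T, Q=T} (R) contributes 0 new. Total: 4.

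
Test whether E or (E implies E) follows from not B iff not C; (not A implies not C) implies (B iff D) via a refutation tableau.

Yes

Initial set: {T (not B iff not C); T ((not A implies not C) implies (B iff D)); F (E or (E implies E))}.
F (E or (E implies E)): α-rule — add F E, F (E implies E).
F (E implies E): α-rule — add T E, F E.
× closes — contains both E and not E.
All 1 branch closes.
Every branch closed, so the premises entail the conclusion.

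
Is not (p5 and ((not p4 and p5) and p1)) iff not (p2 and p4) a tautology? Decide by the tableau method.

Not valid

Assume the negation and expand:
Initial set: {not (not (p5 and ((not p4 and p5) and p1)) iff not (p2 and p4))}.
not (not (p5 and ((not p4 and p5) and p1)) iff not (p2 and p4)): β-rule — branch into not (p5 and ((not p4 and p5) and p1)), not not (p2 and p4)  //  not not (p5 and ((not p4 and p5) and p1)), not (p2 and p4).
  branch 1 (add not (p5 and ((not p4 and p5) and p1)), not not (p2 and p4)):
    not not (p2 and p4): α-rule — add p2, p4.
    not (p5 and ((not p4 and p5) and p1)): β-rule — branch into not p5  //  not ((not p4 and p5) and p1).
      branch 1.1 (add not p5):
        ○ open, literals {p2=true, p4=true, p5=false}.
      branch 1.2 (add not ((not p4 and p5) and p1)):
        not ((not p4 and p5) and p1): β-rule — branch into not (not p4 and p5)  //  not p1.
          branch 1.2.1 (add not (not p4 and p5)):
            not (not p4 and p5): β-rule — branch into not not p4  //  not p5.
              branch 1.2.1.1 (add not not p4):
                ○ open, literals {p2=true, p4=true}.
              branch 1.2.1.2 (add not p5):
                ○ open, literals {p2=true, p4=true, p5=false}.
          branch 1.2.2 (add not p1):
            ○ open, literals {p1=false, p2=true, p4=true}.
  branch 2 (add not not (p5 and ((not p4 and p5) and p1)), not (p2 and p4)):
    not not (p5 and ((not p4 and p5) and p1)): α-rule — add p5, ((not p4 and p5) and p1).
    ((not p4 and p5) and p1): α-rule — add (not p4 and p5), p1.
    (not p4 and p5): α-rule — add not p4, p5.
    not (p2 and p4): β-rule — branch into not p2  //  not p4.
      branch 2.1 (add not p2):
        ○ open, literals {p1=true, p2=false, p4=false, p5=true}.
      branch 2.2 (add not p4):
        ○ open, literals {p1=true, p4=false, p5=true}.
0 branches closed, 6 open.
An open branch gives a countermodel: p2=true, p4=true, p5=false (unmentioned atoms arbitrary); under it the original formula is false.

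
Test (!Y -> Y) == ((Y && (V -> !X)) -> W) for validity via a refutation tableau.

Assume the negation and expand:
Initial set: {!((!Y -> Y) == ((Y && (V -> !X)) -> W))}.
!((!Y -> Y) == ((Y && (V -> !X)) -> W)): β-rule — branch into (!Y -> Y), !((Y && (V -> !X)) -> W)  //  !(!Y -> Y), ((Y && (V -> !X)) -> W).
  branch 1 (add (!Y -> Y), !((Y && (V -> !X)) -> W)):
    !((Y && (V -> !X)) -> W): α-rule — add (Y && (V -> !X)), !W.
    (Y && (V -> !X)): α-rule — add Y, (V -> !X).
    (!Y -> Y): β-rule — branch into !!Y  //  Y.
      branch 1.1 (add !!Y):
        (V -> !X): β-rule — branch into !V  //  !X.
          branch 1.1.1 (add !V):
            ○ open, literals {V=false, W=false, Y=true}.
          branch 1.1.2 (add !X):
            ○ open, literals {W=false, X=false, Y=true}.
      branch 1.2 (add Y):
        (V -> !X): β-rule — branch into !V  //  !X.
          branch 1.2.1 (add !V):
            ○ open, literals {V=false, W=false, Y=true}.
          branch 1.2.2 (add !X):
            ○ open, literals {W=false, X=false, Y=true}.
  branch 2 (add !(!Y -> Y), ((Y && (V -> !X)) -> W)):
    !(!Y -> Y): α-rule — add !Y, !Y.
    ((Y && (V -> !X)) -> W): β-rule — branch into !(Y && (V -> !X))  //  W.
      branch 2.1 (add !(Y && (V -> !X))):
        !(Y && (V -> !X)): β-rule — branch into !Y  //  !(V -> !X).
          branch 2.1.1 (add !Y):
            ○ open, literals {Y=false}.
          branch 2.1.2 (add !(V -> !X)):
            !(V -> !X): α-rule — add V, !!X.
            ○ open, literals {V=true, X=true, Y=false}.
      branch 2.2 (add W):
        ○ open, literals {W=true, Y=false}.
0 branches closed, 7 open.
An open branch gives a countermodel: V=false, W=false, Y=true (unmentioned atoms arbitrary); under it the original formula is false.

Not valid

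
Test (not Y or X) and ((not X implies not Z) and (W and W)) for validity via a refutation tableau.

Assume the negation and expand:
Initial set: {not ((not Y or X) and ((not X implies not Z) and (W and W)))}.
not ((not Y or X) and ((not X implies not Z) and (W and W))): β-rule — branch into not (not Y or X)  //  not ((not X implies not Z) and (W and W)).
  branch 1 (add not (not Y or X)):
    not (not Y or X): α-rule — add not not Y, not X.
    ○ open, literals {X=0, Y=1}.
  branch 2 (add not ((not X implies not Z) and (W and W))):
    not ((not X implies not Z) and (W and W)): β-rule — branch into not (not X implies not Z)  //  not (W and W).
      branch 2.1 (add not (not X implies not Z)):
        not (not X implies not Z): α-rule — add not X, not not Z.
        ○ open, literals {X=0, Z=1}.
      branch 2.2 (add not (W and W)):
        not (W and W): β-rule — branch into not W  //  not W.
          branch 2.2.1 (add not W):
            ○ open, literals {W=0}.
          branch 2.2.2 (add not W):
            ○ open, literals {W=0}.
0 branches closed, 4 open.
An open branch gives a countermodel: X=0, Y=1 (unmentioned atoms arbitrary); under it the original formula is false.

Not valid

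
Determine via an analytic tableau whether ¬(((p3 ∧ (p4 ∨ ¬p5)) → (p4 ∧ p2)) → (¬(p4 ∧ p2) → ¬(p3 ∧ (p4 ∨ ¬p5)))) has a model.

Initial set: {¬(((p3 ∧ (p4 ∨ ¬p5)) → (p4 ∧ p2)) → (¬(p4 ∧ p2) → ¬(p3 ∧ (p4 ∨ ¬p5))))}.
¬(((p3 ∧ (p4 ∨ ¬p5)) → (p4 ∧ p2)) → (¬(p4 ∧ p2) → ¬(p3 ∧ (p4 ∨ ¬p5)))): α-rule — add ((p3 ∧ (p4 ∨ ¬p5)) → (p4 ∧ p2)), ¬(¬(p4 ∧ p2) → ¬(p3 ∧ (p4 ∨ ¬p5))).
¬(¬(p4 ∧ p2) → ¬(p3 ∧ (p4 ∨ ¬p5))): α-rule — add ¬(p4 ∧ p2), ¬¬(p3 ∧ (p4 ∨ ¬p5)).
¬¬(p3 ∧ (p4 ∨ ¬p5)): α-rule — add p3, (p4 ∨ ¬p5).
((p3 ∧ (p4 ∨ ¬p5)) → (p4 ∧ p2)): β-rule — branch into ¬(p3 ∧ (p4 ∨ ¬p5))  //  (p4 ∧ p2).
  branch 1 (add ¬(p3 ∧ (p4 ∨ ¬p5))):
    ¬(p4 ∧ p2): β-rule — branch into ¬p4  //  ¬p2.
      branch 1.1 (add ¬p4):
        (p4 ∨ ¬p5): β-rule — branch into p4  //  ¬p5.
          branch 1.1.1 (add p4):
            × closes — contains both p4 and ¬p4.
          branch 1.1.2 (add ¬p5):
            ¬(p3 ∧ (p4 ∨ ¬p5)): β-rule — branch into ¬p3  //  ¬(p4 ∨ ¬p5).
              branch 1.1.2.1 (add ¬p3):
                × closes — contains both p3 and ¬p3.
              branch 1.1.2.2 (add ¬(p4 ∨ ¬p5)):
                ¬(p4 ∨ ¬p5): α-rule — add ¬p4, ¬¬p5.
                × closes — contains both p5 and ¬p5.
      branch 1.2 (add ¬p2):
        (p4 ∨ ¬p5): β-rule — branch into p4  //  ¬p5.
          branch 1.2.1 (add p4):
            ¬(p3 ∧ (p4 ∨ ¬p5)): β-rule — branch into ¬p3  //  ¬(p4 ∨ ¬p5).
              branch 1.2.1.1 (add ¬p3):
                × closes — contains both p3 and ¬p3.
              branch 1.2.1.2 (add ¬(p4 ∨ ¬p5)):
                ¬(p4 ∨ ¬p5): α-rule — add ¬p4, ¬¬p5.
                × closes — contains both p4 and ¬p4.
          branch 1.2.2 (add ¬p5):
            ¬(p3 ∧ (p4 ∨ ¬p5)): β-rule — branch into ¬p3  //  ¬(p4 ∨ ¬p5).
              branch 1.2.2.1 (add ¬p3):
                × closes — contains both p3 and ¬p3.
              branch 1.2.2.2 (add ¬(p4 ∨ ¬p5)):
                ¬(p4 ∨ ¬p5): α-rule — add ¬p4, ¬¬p5.
                × closes — contains both p5 and ¬p5.
  branch 2 (add (p4 ∧ p2)):
    (p4 ∧ p2): α-rule — add p4, p2.
    ¬(p4 ∧ p2): β-rule — branch into ¬p4  //  ¬p2.
      branch 2.1 (add ¬p4):
        × closes — contains both p4 and ¬p4.
      branch 2.2 (add ¬p2):
        × closes — contains both p2 and ¬p2.
All 9 branches close.
Every branch closed; the formula is unsatisfiable.

Unsatisfiable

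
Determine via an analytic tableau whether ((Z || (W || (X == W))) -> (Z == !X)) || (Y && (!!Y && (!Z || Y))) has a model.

Satisfiable

Initial set: {T (((Z || (W || (X == W))) -> (Z == !X)) || (Y && (!!Y && (!Z || Y))))}.
T (((Z || (W || (X == W))) -> (Z == !X)) || (Y && (!!Y && (!Z || Y)))): β-rule — branch into T ((Z || (W || (X == W))) -> (Z == !X))  //  T (Y && (!!Y && (!Z || Y))).
  branch 1 (add T ((Z || (W || (X == W))) -> (Z == !X))):
    T ((Z || (W || (X == W))) -> (Z == !X)): β-rule — branch into F (Z || (W || (X == W)))  //  T (Z == !X).
      branch 1.1 (add F (Z || (W || (X == W)))):
        F (Z || (W || (X == W))): α-rule — add F Z, F (W || (X == W)).
        F (W || (X == W)): α-rule — add F W, F (X == W).
        F (X == W): β-rule — branch into T X, F W  //  F X, T W.
          branch 1.1.1 (add T X, F W):
            ○ open, literals {W=0, X=1, Z=0}.
          branch 1.1.2 (add F X, T W):
            × closes — contains both W and !W.
      branch 1.2 (add T (Z == !X)):
        T (Z == !X): β-rule — branch into T Z, T !X  //  F Z, F !X.
          branch 1.2.1 (add T Z, T !X):
            ○ open, literals {X=0, Z=1}.
          branch 1.2.2 (add F Z, F !X):
            ○ open, literals {X=1, Z=0}.
  branch 2 (add T (Y && (!!Y && (!Z || Y)))):
    T (Y && (!!Y && (!Z || Y))): α-rule — add T Y, T (!!Y && (!Z || Y)).
    T (!!Y && (!Z || Y)): α-rule — add T !!Y, T (!Z || Y).
    T !!Y: drop double negation, giving T Y.
    T (!Z || Y): β-rule — branch into T !Z  //  T Y.
      branch 2.1 (add T !Z):
        ○ open, literals {Y=1, Z=0}.
      branch 2.2 (add T Y):
        ○ open, literals {Y=1}.
1 branch closed, 5 open.
An open branch gives a satisfying assignment: W=0, X=1, Z=0.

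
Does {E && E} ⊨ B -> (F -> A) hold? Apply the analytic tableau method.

Initial set: {(E && E); !(B -> (F -> A))}.
(E && E): α-rule — add E, E.
!(B -> (F -> A)): α-rule — add B, !(F -> A).
!(F -> A): α-rule — add F, !A.
○ open, literals {A=F, B=T, E=T, F=T}.
0 branches closed, 1 open.
An open branch gives a countermodel: A=F, B=T, E=T, F=T (unmentioned atoms arbitrary); the premises hold there but the conclusion fails.

No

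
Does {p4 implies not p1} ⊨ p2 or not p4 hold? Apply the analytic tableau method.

No

Initial set: {(p4 implies not p1); not (p2 or not p4)}.
not (p2 or not p4): α-rule — add not p2, not not p4.
(p4 implies not p1): β-rule — branch into not p4  //  not p1.
  branch 1 (add not p4):
    × closes — contains both p4 and not p4.
  branch 2 (add not p1):
    ○ open, literals {p1=false, p2=false, p4=true}.
1 branch closed, 1 open.
An open branch gives a countermodel: p1=false, p2=false, p4=true (unmentioned atoms arbitrary); the premises hold there but the conclusion fails.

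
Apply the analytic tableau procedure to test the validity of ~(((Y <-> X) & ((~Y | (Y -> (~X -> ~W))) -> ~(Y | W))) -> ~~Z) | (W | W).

Not valid

Assume the negation and expand:
Initial set: {~(~(((Y <-> X) & ((~Y | (Y -> (~X -> ~W))) -> ~(Y | W))) -> ~~Z) | (W | W))}.
~(~(((Y <-> X) & ((~Y | (Y -> (~X -> ~W))) -> ~(Y | W))) -> ~~Z) | (W | W)): α-rule — add ~~(((Y <-> X) & ((~Y | (Y -> (~X -> ~W))) -> ~(Y | W))) -> ~~Z), ~(W | W).
~(W | W): α-rule — add ~W, ~W.
~~(((Y <-> X) & ((~Y | (Y -> (~X -> ~W))) -> ~(Y | W))) -> ~~Z): β-rule — branch into ~((Y <-> X) & ((~Y | (Y -> (~X -> ~W))) -> ~(Y | W)))  //  ~~Z.
  branch 1 (add ~((Y <-> X) & ((~Y | (Y -> (~X -> ~W))) -> ~(Y | W)))):
    ~((Y <-> X) & ((~Y | (Y -> (~X -> ~W))) -> ~(Y | W))): β-rule — branch into ~(Y <-> X)  //  ~((~Y | (Y -> (~X -> ~W))) -> ~(Y | W)).
      branch 1.1 (add ~(Y <-> X)):
        ~(Y <-> X): β-rule — branch into Y, ~X  //  ~Y, X.
          branch 1.1.1 (add Y, ~X):
            ○ open, literals {W=0, X=0, Y=1}.
          branch 1.1.2 (add ~Y, X):
            ○ open, literals {W=0, X=1, Y=0}.
      branch 1.2 (add ~((~Y | (Y -> (~X -> ~W))) -> ~(Y | W))):
        ~((~Y | (Y -> (~X -> ~W))) -> ~(Y | W)): α-rule — add (~Y | (Y -> (~X -> ~W))), ~~(Y | W).
        (~Y | (Y -> (~X -> ~W))): β-rule — branch into ~Y  //  (Y -> (~X -> ~W)).
          branch 1.2.1 (add ~Y):
            ~~(Y | W): β-rule — branch into Y  //  W.
              branch 1.2.1.1 (add Y):
                × closes — contains both Y and ~Y.
              branch 1.2.1.2 (add W):
                × closes — contains both W and ~W.
          branch 1.2.2 (add (Y -> (~X -> ~W))):
            ~~(Y | W): β-rule — branch into Y  //  W.
              branch 1.2.2.1 (add Y):
                (Y -> (~X -> ~W)): β-rule — branch into ~Y  //  (~X -> ~W).
                  branch 1.2.2.1.1 (add ~Y):
                    × closes — contains both Y and ~Y.
                  branch 1.2.2.1.2 (add (~X -> ~W)):
                    (~X -> ~W): β-rule — branch into ~~X  //  ~W.
                      branch 1.2.2.1.2.1 (add ~~X):
                        ○ open, literals {W=0, X=1, Y=1}.
                      branch 1.2.2.1.2.2 (add ~W):
                        ○ open, literals {W=0, Y=1}.
              branch 1.2.2.2 (add W):
                × closes — contains both W and ~W.
  branch 2 (add ~~Z):
    ~~Z: drop double negation, giving Z.
    ○ open, literals {W=0, Z=1}.
4 branches closed, 5 open.
An open branch gives a countermodel: W=0, X=0, Y=1 (unmentioned atoms arbitrary); under it the original formula is false.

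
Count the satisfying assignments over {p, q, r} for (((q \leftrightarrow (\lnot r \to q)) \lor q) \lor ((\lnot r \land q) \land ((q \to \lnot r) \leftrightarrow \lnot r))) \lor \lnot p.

7

Initial set: {((((q \leftrightarrow (\lnot r \to q)) \lor q) \lor ((\lnot r \land q) \land ((q \to \lnot r) \leftrightarrow \lnot r))) \lor \lnot p)}.
((((q \leftrightarrow (\lnot r \to q)) \lor q) \lor ((\lnot r \land q) \land ((q \to \lnot r) \leftrightarrow \lnot r))) \lor \lnot p): β-rule — branch into (((q \leftrightarrow (\lnot r \to q)) \lor q) \lor ((\lnot r \land q) \land ((q \to \lnot r) \leftrightarrow \lnot r)))  //  \lnot p.
  branch 1 (add (((q \leftrightarrow (\lnot r \to q)) \lor q) \lor ((\lnot r \land q) \land ((q \to \lnot r) \leftrightarrow \lnot r)))):
    (((q \leftrightarrow (\lnot r \to q)) \lor q) \lor ((\lnot r \land q) \land ((q \to \lnot r) \leftrightarrow \lnot r))): β-rule — branch into ((q \leftrightarrow (\lnot r \to q)) \lor q)  //  ((\lnot r \land q) \land ((q \to \lnot r) \leftrightarrow \lnot r)).
      branch 1.1 (add ((q \leftrightarrow (\lnot r \to q)) \lor q)):
        ((q \leftrightarrow (\lnot r \to q)) \lor q): β-rule — branch into (q \leftrightarrow (\lnot r \to q))  //  q.
          branch 1.1.1 (add (q \leftrightarrow (\lnot r \to q))):
            (q \leftrightarrow (\lnot r \to q)): β-rule — branch into q, (\lnot r \to q)  //  \lnot q, \lnot (\lnot r \to q).
              branch 1.1.1.1 (add q, (\lnot r \to q)):
                (\lnot r \to q): β-rule — branch into \lnot \lnot r  //  q.
                  branch 1.1.1.1.1 (add \lnot \lnot r):
                    ○ open, literals {q=true, r=true}.
                  branch 1.1.1.1.2 (add q):
                    ○ open, literals {q=true}.
              branch 1.1.1.2 (add \lnot q, \lnot (\lnot r \to q)):
                \lnot (\lnot r \to q): α-rule — add \lnot r, \lnot q.
                ○ open, literals {q=false, r=false}.
          branch 1.1.2 (add q):
            ○ open, literals {q=true}.
      branch 1.2 (add ((\lnot r \land q) \land ((q \to \lnot r) \leftrightarrow \lnot r))):
        ((\lnot r \land q) \land ((q \to \lnot r) \leftrightarrow \lnot r)): α-rule — add (\lnot r \land q), ((q \to \lnot r) \leftrightarrow \lnot r).
        (\lnot r \land q): α-rule — add \lnot r, q.
        ((q \to \lnot r) \leftrightarrow \lnot r): β-rule — branch into (q \to \lnot r), \lnot r  //  \lnot (q \to \lnot r), \lnot \lnot r.
          branch 1.2.1 (add (q \to \lnot r), \lnot r):
            (q \to \lnot r): β-rule — branch into \lnot q  //  \lnot r.
              branch 1.2.1.1 (add \lnot q):
                × closes — contains both q and \lnot q.
              branch 1.2.1.2 (add \lnot r):
                ○ open, literals {q=true, r=false}.
          branch 1.2.2 (add \lnot (q \to \lnot r), \lnot \lnot r):
            × closes — contains both r and \lnot r.
  branch 2 (add \lnot p):
    ○ open, literals {p=false}.
2 branches closed, 6 open.
Each open branch fixes some atoms; the unmentioned ones are free. Counting distinct full assignments: branch {q=true, r=true} (p) contributes 2 new; branch {q=true} (p, r) contributes 2 new; branch {q=false, r=false} (p) contributes 2 new; branch {q=true} (p, r) contributes 0 new; branch {q=true, r=false} (p) contributes 0 new; branch {p=false} (q, r) contributes 1 new. Total: 7.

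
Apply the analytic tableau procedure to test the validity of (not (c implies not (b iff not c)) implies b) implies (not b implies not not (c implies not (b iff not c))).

Valid

Assume the negation and expand:
Initial set: {not ((not (c implies not (b iff not c)) implies b) implies (not b implies not not (c implies not (b iff not c))))}.
not ((not (c implies not (b iff not c)) implies b) implies (not b implies not not (c implies not (b iff not c)))): α-rule — add (not (c implies not (b iff not c)) implies b), not (not b implies not not (c implies not (b iff not c))).
not (not b implies not not (c implies not (b iff not c))): α-rule — add not b, not not not (c implies not (b iff not c)).
not not not (c implies not (b iff not c)): drop double negation, giving not (c implies not (b iff not c)).
not (c implies not (b iff not c)): α-rule — add c, not not (b iff not c).
(not (c implies not (b iff not c)) implies b): β-rule — branch into not not (c implies not (b iff not c))  //  b.
  branch 1 (add not not (c implies not (b iff not c))):
    not not (b iff not c): β-rule — branch into b, not c  //  not b, not not c.
      branch 1.1 (add b, not c):
        × closes — contains both b and not b.
      branch 1.2 (add not b, not not c):
        not not (c implies not (b iff not c)): β-rule — branch into not c  //  not (b iff not c).
          branch 1.2.1 (add not c):
            × closes — contains both c and not c.
          branch 1.2.2 (add not (b iff not c)):
            not (b iff not c): β-rule — branch into b, not not c  //  not b, not c.
              branch 1.2.2.1 (add b, not not c):
                × closes — contains both b and not b.
              branch 1.2.2.2 (add not b, not c):
                × closes — contains both c and not c.
  branch 2 (add b):
    × closes — contains both b and not b.
All 5 branches close.
Every branch closed, so the negation is unsatisfiable and the formula is valid.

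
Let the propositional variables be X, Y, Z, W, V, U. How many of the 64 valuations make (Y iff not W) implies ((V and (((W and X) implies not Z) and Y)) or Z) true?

52

Initial set: {((Y iff not W) implies ((V and (((W and X) implies not Z) and Y)) or Z))}.
((Y iff not W) implies ((V and (((W and X) implies not Z) and Y)) or Z)): β-rule — branch into not (Y iff not W)  //  ((V and (((W and X) implies not Z) and Y)) or Z).
  branch 1 (add not (Y iff not W)):
    not (Y iff not W): β-rule — branch into Y, not not W  //  not Y, not W.
      branch 1.1 (add Y, not not W):
        ○ open, literals {W=T, Y=T}.
      branch 1.2 (add not Y, not W):
        ○ open, literals {W=F, Y=F}.
  branch 2 (add ((V and (((W and X) implies not Z) and Y)) or Z)):
    ((V and (((W and X) implies not Z) and Y)) or Z): β-rule — branch into (V and (((W and X) implies not Z) and Y))  //  Z.
      branch 2.1 (add (V and (((W and X) implies not Z) and Y))):
        (V and (((W and X) implies not Z) and Y)): α-rule — add V, (((W and X) implies not Z) and Y).
        (((W and X) implies not Z) and Y): α-rule — add ((W and X) implies not Z), Y.
        ((W and X) implies not Z): β-rule — branch into not (W and X)  //  not Z.
          branch 2.1.1 (add not (W and X)):
            not (W and X): β-rule — branch into not W  //  not X.
              branch 2.1.1.1 (add not W):
                ○ open, literals {V=T, W=F, Y=T}.
              branch 2.1.1.2 (add not X):
                ○ open, literals {V=T, X=F, Y=T}.
          branch 2.1.2 (add not Z):
            ○ open, literals {V=T, Y=T, Z=F}.
      branch 2.2 (add Z):
        ○ open, literals {Z=T}.
0 branches closed, 6 open.
Each open branch fixes some atoms; the unmentioned ones are free. Counting distinct full assignments: branch {W=T, Y=T} (X, Z, V, U) contributes 16 new; branch {W=F, Y=F} (X, Z, V, U) contributes 16 new; branch {V=T, W=F, Y=T} (X, Z, U) contributes 8 new; branch {V=T, X=F, Y=T} (Z, W, U) contributes 0 new; branch {V=T, Y=T, Z=F} (X, W, U) contributes 0 new; branch {Z=T} (X, Y, W, V, U) contributes 12 new. Total: 52.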